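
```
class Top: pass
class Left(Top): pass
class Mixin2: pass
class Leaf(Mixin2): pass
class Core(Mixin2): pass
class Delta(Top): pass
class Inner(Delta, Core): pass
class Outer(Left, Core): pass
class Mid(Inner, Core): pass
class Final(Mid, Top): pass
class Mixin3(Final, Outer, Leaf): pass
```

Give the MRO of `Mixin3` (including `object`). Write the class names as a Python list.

L[Mixin3] = Mixin3 + merge(L[Final], L[Outer], L[Leaf], [Final Outer Leaf])
  take Final:  [Final Mid Inner Delta Top Core Mixin2 object] + [Outer Left Top Core Mixin2 object] + [Leaf Mixin2 object] + [Final Outer Leaf]
  take Mid:  [Mid Inner Delta Top Core Mixin2 object] + [Outer Left Top Core Mixin2 object] + [Leaf Mixin2 object] + [Outer Leaf]
  take Inner:  [Inner Delta Top Core Mixin2 object] + [Outer Left Top Core Mixin2 object] + [Leaf Mixin2 object] + [Outer Leaf]
  take Delta:  [Delta Top Core Mixin2 object] + [Outer Left Top Core Mixin2 object] + [Leaf Mixin2 object] + [Outer Leaf]
  take Outer:  [Top Core Mixin2 object] + [Outer Left Top Core Mixin2 object] + [Leaf Mixin2 object] + [Outer Leaf]
  take Left:  [Top Core Mixin2 object] + [Left Top Core Mixin2 object] + [Leaf Mixin2 object] + [Leaf]
  take Top:  [Top Core Mixin2 object] + [Top Core Mixin2 object] + [Leaf Mixin2 object] + [Leaf]
  take Core:  [Core Mixin2 object] + [Core Mixin2 object] + [Leaf Mixin2 object] + [Leaf]
  take Leaf:  [Mixin2 object] + [Mixin2 object] + [Leaf Mixin2 object] + [Leaf]
  take Mixin2:  [Mixin2 object] + [Mixin2 object] + [Mixin2 object]
  take object:  [object] + [object] + [object]

[Mixin3, Final, Mid, Inner, Delta, Outer, Left, Top, Core, Leaf, Mixin2, object]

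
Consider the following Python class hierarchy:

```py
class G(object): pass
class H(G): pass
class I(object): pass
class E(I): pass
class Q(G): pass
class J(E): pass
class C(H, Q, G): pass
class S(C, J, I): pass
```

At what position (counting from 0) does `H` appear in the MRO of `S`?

2

L[S] = S + merge(L[C], L[J], L[I], [C J I])
  take C:  [C H Q G object] + [J E I object] + [I object] + [C J I]
  take H:  [H Q G object] + [J E I object] + [I object] + [J I]
  take Q:  [Q G object] + [J E I object] + [I object] + [J I]
  take G:  [G object] + [J E I object] + [I object] + [J I]
  take J:  [object] + [J E I object] + [I object] + [J I]
  take E:  [object] + [E I object] + [I object] + [I]
  take I:  [object] + [I object] + [I object] + [I]
  take object:  [object] + [object] + [object]
MRO: S C H Q G J E I object
H sits at index 2.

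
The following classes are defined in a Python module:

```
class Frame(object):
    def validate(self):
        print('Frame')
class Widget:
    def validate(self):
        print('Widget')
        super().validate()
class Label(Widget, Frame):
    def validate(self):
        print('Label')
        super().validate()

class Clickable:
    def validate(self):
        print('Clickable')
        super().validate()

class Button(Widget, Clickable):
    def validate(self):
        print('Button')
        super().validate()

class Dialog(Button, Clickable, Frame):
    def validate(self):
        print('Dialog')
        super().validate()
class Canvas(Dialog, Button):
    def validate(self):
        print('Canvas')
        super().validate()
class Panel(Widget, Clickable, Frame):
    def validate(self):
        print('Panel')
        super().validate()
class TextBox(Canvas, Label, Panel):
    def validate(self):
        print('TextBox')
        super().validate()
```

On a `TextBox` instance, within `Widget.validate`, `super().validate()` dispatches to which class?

Clickable

L[TextBox] = TextBox + merge(L[Canvas], L[Label], L[Panel], [Canvas Label Panel])
  take Canvas:  [Canvas Dialog Button Widget Clickable Frame object] + [Label Widget Frame object] + [Panel Widget Clickable Frame object] + [Canvas Label Panel]
  take Dialog:  [Dialog Button Widget Clickable Frame object] + [Label Widget Frame object] + [Panel Widget Clickable Frame object] + [Label Panel]
  take Button:  [Button Widget Clickable Frame object] + [Label Widget Frame object] + [Panel Widget Clickable Frame object] + [Label Panel]
  take Label:  [Widget Clickable Frame object] + [Label Widget Frame object] + [Panel Widget Clickable Frame object] + [Label Panel]
  take Panel:  [Widget Clickable Frame object] + [Widget Frame object] + [Panel Widget Clickable Frame object] + [Panel]
  take Widget:  [Widget Clickable Frame object] + [Widget Frame object] + [Widget Clickable Frame object]
  take Clickable:  [Clickable Frame object] + [Frame object] + [Clickable Frame object]
  take Frame:  [Frame object] + [Frame object] + [Frame object]
  take object:  [object] + [object] + [object]
MRO: TextBox Canvas Dialog Button Label Panel Widget Clickable Frame object
super() in Widget.validate on a TextBox instance goes to the class after Widget in TextBox's MRO: Clickable.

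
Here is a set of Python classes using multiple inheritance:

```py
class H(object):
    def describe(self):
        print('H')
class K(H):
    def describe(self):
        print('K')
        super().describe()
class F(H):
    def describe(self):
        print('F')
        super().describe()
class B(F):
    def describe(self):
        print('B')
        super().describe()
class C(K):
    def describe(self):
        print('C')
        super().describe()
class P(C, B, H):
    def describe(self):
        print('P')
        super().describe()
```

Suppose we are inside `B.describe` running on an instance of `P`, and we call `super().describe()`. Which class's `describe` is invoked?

L[P] = P + merge(L[C], L[B], L[H], [C B H])
  take C:  [C K H object] + [B F H object] + [H object] + [C B H]
  take K:  [K H object] + [B F H object] + [H object] + [B H]
  take B:  [H object] + [B F H object] + [H object] + [B H]
  take F:  [H object] + [F H object] + [H object] + [H]
  take H:  [H object] + [H object] + [H object] + [H]
  take object:  [object] + [object] + [object]
MRO: P C K B F H object
super() in B.describe on a P instance goes to the class after B in P's MRO: F.

F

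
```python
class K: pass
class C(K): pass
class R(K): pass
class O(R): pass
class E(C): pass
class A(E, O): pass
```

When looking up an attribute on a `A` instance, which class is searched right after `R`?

L[A] = A + merge(L[E], L[O], [E O])
  take E:  [E C K object] + [O R K object] + [E O]
  take C:  [C K object] + [O R K object] + [O]
  take O:  [K object] + [O R K object] + [O]
  take R:  [K object] + [R K object]
  take K:  [K object] + [K object]
  take object:  [object] + [object]
MRO: A E C O R K object
R is at position 4; next is K.

K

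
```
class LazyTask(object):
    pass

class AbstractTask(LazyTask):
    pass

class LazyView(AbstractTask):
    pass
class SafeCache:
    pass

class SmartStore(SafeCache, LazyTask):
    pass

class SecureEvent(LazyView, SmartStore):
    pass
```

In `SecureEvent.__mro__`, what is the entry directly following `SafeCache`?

L[SecureEvent] = SecureEvent + merge(L[LazyView], L[SmartStore], [LazyView SmartStore])
  take LazyView:  [LazyView AbstractTask LazyTask object] + [SmartStore SafeCache LazyTask object] + [LazyView SmartStore]
  take AbstractTask:  [AbstractTask LazyTask object] + [SmartStore SafeCache LazyTask object] + [SmartStore]
  take SmartStore:  [LazyTask object] + [SmartStore SafeCache LazyTask object] + [SmartStore]
  take SafeCache:  [LazyTask object] + [SafeCache LazyTask object]
  take LazyTask:  [LazyTask object] + [LazyTask object]
  take object:  [object] + [object]
MRO: SecureEvent LazyView AbstractTask SmartStore SafeCache LazyTask object
SafeCache is at position 4; next is LazyTask.

LazyTask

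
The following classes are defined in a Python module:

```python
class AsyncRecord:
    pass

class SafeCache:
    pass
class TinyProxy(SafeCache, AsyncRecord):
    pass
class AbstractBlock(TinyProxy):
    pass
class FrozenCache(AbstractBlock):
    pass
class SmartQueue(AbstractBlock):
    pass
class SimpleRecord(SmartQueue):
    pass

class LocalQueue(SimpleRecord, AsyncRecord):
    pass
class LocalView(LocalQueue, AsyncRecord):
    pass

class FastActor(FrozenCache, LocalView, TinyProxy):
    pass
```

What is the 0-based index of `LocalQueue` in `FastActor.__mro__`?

L[FastActor] = FastActor + merge(L[FrozenCache], L[LocalView], L[TinyProxy], [FrozenCache LocalView TinyProxy])
  take FrozenCache:  [FrozenCache AbstractBlock TinyProxy SafeCache AsyncRecord object] + [LocalView LocalQueue SimpleRecord SmartQueue AbstractBlock TinyProxy SafeCache AsyncRecord object] + [TinyProxy SafeCache AsyncRecord object] + [FrozenCache LocalView TinyProxy]
  take LocalView:  [AbstractBlock TinyProxy SafeCache AsyncRecord object] + [LocalView LocalQueue SimpleRecord SmartQueue AbstractBlock TinyProxy SafeCache AsyncRecord object] + [TinyProxy SafeCache AsyncRecord object] + [LocalView TinyProxy]
  take LocalQueue:  [AbstractBlock TinyProxy SafeCache AsyncRecord object] + [LocalQueue SimpleRecord SmartQueue AbstractBlock TinyProxy SafeCache AsyncRecord object] + [TinyProxy SafeCache AsyncRecord object] + [TinyProxy]
  take SimpleRecord:  [AbstractBlock TinyProxy SafeCache AsyncRecord object] + [SimpleRecord SmartQueue AbstractBlock TinyProxy SafeCache AsyncRecord object] + [TinyProxy SafeCache AsyncRecord object] + [TinyProxy]
  take SmartQueue:  [AbstractBlock TinyProxy SafeCache AsyncRecord object] + [SmartQueue AbstractBlock TinyProxy SafeCache AsyncRecord object] + [TinyProxy SafeCache AsyncRecord object] + [TinyProxy]
  take AbstractBlock:  [AbstractBlock TinyProxy SafeCache AsyncRecord object] + [AbstractBlock TinyProxy SafeCache AsyncRecord object] + [TinyProxy SafeCache AsyncRecord object] + [TinyProxy]
  take TinyProxy:  [TinyProxy SafeCache AsyncRecord object] + [TinyProxy SafeCache AsyncRecord object] + [TinyProxy SafeCache AsyncRecord object] + [TinyProxy]
  take SafeCache:  [SafeCache AsyncRecord object] + [SafeCache AsyncRecord object] + [SafeCache AsyncRecord object]
  take AsyncRecord:  [AsyncRecord object] + [AsyncRecord object] + [AsyncRecord object]
  take object:  [object] + [object] + [object]
MRO: FastActor FrozenCache LocalView LocalQueue SimpleRecord SmartQueue AbstractBlock TinyProxy SafeCache AsyncRecord object
LocalQueue sits at index 3.

3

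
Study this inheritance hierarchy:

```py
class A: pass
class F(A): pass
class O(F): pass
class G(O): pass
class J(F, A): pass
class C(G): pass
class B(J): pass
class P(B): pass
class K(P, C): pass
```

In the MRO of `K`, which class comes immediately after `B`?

J

L[K] = K + merge(L[P], L[C], [P C])
  take P:  [P B J F A object] + [C G O F A object] + [P C]
  take B:  [B J F A object] + [C G O F A object] + [C]
  take J:  [J F A object] + [C G O F A object] + [C]
  take C:  [F A object] + [C G O F A object] + [C]
  take G:  [F A object] + [G O F A object]
  take O:  [F A object] + [O F A object]
  take F:  [F A object] + [F A object]
  take A:  [A object] + [A object]
  take object:  [object] + [object]
MRO: K P B J C G O F A object
B is at position 2; next is J.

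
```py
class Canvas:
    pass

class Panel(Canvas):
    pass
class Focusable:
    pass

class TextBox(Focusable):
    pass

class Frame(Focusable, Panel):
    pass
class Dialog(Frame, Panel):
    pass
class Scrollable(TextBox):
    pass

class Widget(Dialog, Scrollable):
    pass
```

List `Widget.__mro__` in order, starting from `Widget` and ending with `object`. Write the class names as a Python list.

L[Widget] = Widget + merge(L[Dialog], L[Scrollable], [Dialog Scrollable])
  take Dialog:  [Dialog Frame Focusable Panel Canvas object] + [Scrollable TextBox Focusable object] + [Dialog Scrollable]
  take Frame:  [Frame Focusable Panel Canvas object] + [Scrollable TextBox Focusable object] + [Scrollable]
  take Scrollable:  [Focusable Panel Canvas object] + [Scrollable TextBox Focusable object] + [Scrollable]
  take TextBox:  [Focusable Panel Canvas object] + [TextBox Focusable object]
  take Focusable:  [Focusable Panel Canvas object] + [Focusable object]
  take Panel:  [Panel Canvas object] + [object]
  take Canvas:  [Canvas object] + [object]
  take object:  [object] + [object]

[Widget, Dialog, Frame, Scrollable, TextBox, Focusable, Panel, Canvas, object]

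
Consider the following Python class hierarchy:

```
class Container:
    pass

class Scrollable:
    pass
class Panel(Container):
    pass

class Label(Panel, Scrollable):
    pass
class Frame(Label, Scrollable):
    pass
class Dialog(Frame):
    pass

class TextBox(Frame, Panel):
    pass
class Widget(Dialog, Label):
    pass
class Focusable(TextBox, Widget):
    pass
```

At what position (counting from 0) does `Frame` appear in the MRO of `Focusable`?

L[Focusable] = Focusable + merge(L[TextBox], L[Widget], [TextBox Widget])
  take TextBox:  [TextBox Frame Label Panel Container Scrollable object] + [Widget Dialog Frame Label Panel Container Scrollable object] + [TextBox Widget]
  take Widget:  [Frame Label Panel Container Scrollable object] + [Widget Dialog Frame Label Panel Container Scrollable object] + [Widget]
  take Dialog:  [Frame Label Panel Container Scrollable object] + [Dialog Frame Label Panel Container Scrollable object]
  take Frame:  [Frame Label Panel Container Scrollable object] + [Frame Label Panel Container Scrollable object]
  take Label:  [Label Panel Container Scrollable object] + [Label Panel Container Scrollable object]
  take Panel:  [Panel Container Scrollable object] + [Panel Container Scrollable object]
  take Container:  [Container Scrollable object] + [Container Scrollable object]
  take Scrollable:  [Scrollable object] + [Scrollable object]
  take object:  [object] + [object]
MRO: Focusable TextBox Widget Dialog Frame Label Panel Container Scrollable object
Frame sits at index 4.

4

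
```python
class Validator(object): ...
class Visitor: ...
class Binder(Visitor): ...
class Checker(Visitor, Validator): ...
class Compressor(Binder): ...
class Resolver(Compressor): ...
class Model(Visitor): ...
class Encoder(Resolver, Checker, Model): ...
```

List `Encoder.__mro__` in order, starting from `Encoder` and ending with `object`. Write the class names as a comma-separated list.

Encoder, Resolver, Compressor, Binder, Checker, Model, Visitor, Validator, object

L[Encoder] = Encoder + merge(L[Resolver], L[Checker], L[Model], [Resolver Checker Model])
  take Resolver:  [Resolver Compressor Binder Visitor object] + [Checker Visitor Validator object] + [Model Visitor object] + [Resolver Checker Model]
  take Compressor:  [Compressor Binder Visitor object] + [Checker Visitor Validator object] + [Model Visitor object] + [Checker Model]
  take Binder:  [Binder Visitor object] + [Checker Visitor Validator object] + [Model Visitor object] + [Checker Model]
  take Checker:  [Visitor object] + [Checker Visitor Validator object] + [Model Visitor object] + [Checker Model]
  take Model:  [Visitor object] + [Visitor Validator object] + [Model Visitor object] + [Model]
  take Visitor:  [Visitor object] + [Visitor Validator object] + [Visitor object]
  take Validator:  [object] + [Validator object] + [object]
  take object:  [object] + [object] + [object]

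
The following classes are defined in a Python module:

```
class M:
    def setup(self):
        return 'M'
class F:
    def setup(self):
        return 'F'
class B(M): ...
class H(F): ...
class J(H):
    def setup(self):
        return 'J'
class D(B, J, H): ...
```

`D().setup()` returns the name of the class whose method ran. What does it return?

M

L[D] = D + merge(L[B], L[J], L[H], [B J H])
  take B:  [B M object] + [J H F object] + [H F object] + [B J H]
  take M:  [M object] + [J H F object] + [H F object] + [J H]
  take J:  [object] + [J H F object] + [H F object] + [J H]
  take H:  [object] + [H F object] + [H F object] + [H]
  take F:  [object] + [F object] + [F object]
  take object:  [object] + [object] + [object]
MRO: D B M J H F object
setup is defined in: F, J, M. First along the MRO is M.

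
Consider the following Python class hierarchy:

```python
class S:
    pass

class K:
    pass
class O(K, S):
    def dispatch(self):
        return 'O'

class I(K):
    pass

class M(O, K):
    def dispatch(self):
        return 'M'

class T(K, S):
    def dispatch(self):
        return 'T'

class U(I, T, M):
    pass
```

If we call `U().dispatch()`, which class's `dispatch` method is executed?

T

L[U] = U + merge(L[I], L[T], L[M], [I T M])
  take I:  [I K object] + [T K S object] + [M O K S object] + [I T M]
  take T:  [K object] + [T K S object] + [M O K S object] + [T M]
  take M:  [K object] + [K S object] + [M O K S object] + [M]
  take O:  [K object] + [K S object] + [O K S object]
  take K:  [K object] + [K S object] + [K S object]
  take S:  [object] + [S object] + [S object]
  take object:  [object] + [object] + [object]
MRO: U I T M O K S object
dispatch is defined in: M, O, T. First along the MRO is T.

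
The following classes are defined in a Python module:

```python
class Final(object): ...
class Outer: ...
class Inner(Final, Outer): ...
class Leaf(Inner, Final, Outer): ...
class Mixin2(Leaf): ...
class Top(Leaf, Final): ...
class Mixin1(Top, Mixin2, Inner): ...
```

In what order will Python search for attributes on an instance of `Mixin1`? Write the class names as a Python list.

L[Mixin1] = Mixin1 + merge(L[Top], L[Mixin2], L[Inner], [Top Mixin2 Inner])
  take Top:  [Top Leaf Inner Final Outer object] + [Mixin2 Leaf Inner Final Outer object] + [Inner Final Outer object] + [Top Mixin2 Inner]
  take Mixin2:  [Leaf Inner Final Outer object] + [Mixin2 Leaf Inner Final Outer object] + [Inner Final Outer object] + [Mixin2 Inner]
  take Leaf:  [Leaf Inner Final Outer object] + [Leaf Inner Final Outer object] + [Inner Final Outer object] + [Inner]
  take Inner:  [Inner Final Outer object] + [Inner Final Outer object] + [Inner Final Outer object] + [Inner]
  take Final:  [Final Outer object] + [Final Outer object] + [Final Outer object]
  take Outer:  [Outer object] + [Outer object] + [Outer object]
  take object:  [object] + [object] + [object]

[Mixin1, Top, Mixin2, Leaf, Inner, Final, Outer, object]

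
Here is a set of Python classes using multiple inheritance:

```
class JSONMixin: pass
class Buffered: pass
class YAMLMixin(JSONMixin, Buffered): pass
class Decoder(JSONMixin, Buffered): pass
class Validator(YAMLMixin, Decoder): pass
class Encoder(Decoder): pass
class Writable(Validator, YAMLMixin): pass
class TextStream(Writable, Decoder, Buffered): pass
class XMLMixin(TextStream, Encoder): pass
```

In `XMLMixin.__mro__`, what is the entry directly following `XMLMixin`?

L[XMLMixin] = XMLMixin + merge(L[TextStream], L[Encoder], [TextStream Encoder])
  take TextStream:  [TextStream Writable Validator YAMLMixin Decoder JSONMixin Buffered object] + [Encoder Decoder JSONMixin Buffered object] + [TextStream Encoder]
  take Writable:  [Writable Validator YAMLMixin Decoder JSONMixin Buffered object] + [Encoder Decoder JSONMixin Buffered object] + [Encoder]
  take Validator:  [Validator YAMLMixin Decoder JSONMixin Buffered object] + [Encoder Decoder JSONMixin Buffered object] + [Encoder]
  take YAMLMixin:  [YAMLMixin Decoder JSONMixin Buffered object] + [Encoder Decoder JSONMixin Buffered object] + [Encoder]
  take Encoder:  [Decoder JSONMixin Buffered object] + [Encoder Decoder JSONMixin Buffered object] + [Encoder]
  take Decoder:  [Decoder JSONMixin Buffered object] + [Decoder JSONMixin Buffered object]
  take JSONMixin:  [JSONMixin Buffered object] + [JSONMixin Buffered object]
  take Buffered:  [Buffered object] + [Buffered object]
  take object:  [object] + [object]
MRO: XMLMixin TextStream Writable Validator YAMLMixin Encoder Decoder JSONMixin Buffered object
XMLMixin is at position 0; next is TextStream.

TextStream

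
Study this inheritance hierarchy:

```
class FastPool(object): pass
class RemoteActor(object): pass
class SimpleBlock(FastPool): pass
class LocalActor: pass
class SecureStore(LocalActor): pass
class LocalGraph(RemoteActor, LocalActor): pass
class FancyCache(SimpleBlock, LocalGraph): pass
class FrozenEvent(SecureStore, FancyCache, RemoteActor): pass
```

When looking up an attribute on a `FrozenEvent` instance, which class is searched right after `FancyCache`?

SimpleBlock

L[FrozenEvent] = FrozenEvent + merge(L[SecureStore], L[FancyCache], L[RemoteActor], [SecureStore FancyCache RemoteActor])
  take SecureStore:  [SecureStore LocalActor object] + [FancyCache SimpleBlock FastPool LocalGraph RemoteActor LocalActor object] + [RemoteActor object] + [SecureStore FancyCache RemoteActor]
  take FancyCache:  [LocalActor object] + [FancyCache SimpleBlock FastPool LocalGraph RemoteActor LocalActor object] + [RemoteActor object] + [FancyCache RemoteActor]
  take SimpleBlock:  [LocalActor object] + [SimpleBlock FastPool LocalGraph RemoteActor LocalActor object] + [RemoteActor object] + [RemoteActor]
  take FastPool:  [LocalActor object] + [FastPool LocalGraph RemoteActor LocalActor object] + [RemoteActor object] + [RemoteActor]
  take LocalGraph:  [LocalActor object] + [LocalGraph RemoteActor LocalActor object] + [RemoteActor object] + [RemoteActor]
  take RemoteActor:  [LocalActor object] + [RemoteActor LocalActor object] + [RemoteActor object] + [RemoteActor]
  take LocalActor:  [LocalActor object] + [LocalActor object] + [object]
  take object:  [object] + [object] + [object]
MRO: FrozenEvent SecureStore FancyCache SimpleBlock FastPool LocalGraph RemoteActor LocalActor object
FancyCache is at position 2; next is SimpleBlock.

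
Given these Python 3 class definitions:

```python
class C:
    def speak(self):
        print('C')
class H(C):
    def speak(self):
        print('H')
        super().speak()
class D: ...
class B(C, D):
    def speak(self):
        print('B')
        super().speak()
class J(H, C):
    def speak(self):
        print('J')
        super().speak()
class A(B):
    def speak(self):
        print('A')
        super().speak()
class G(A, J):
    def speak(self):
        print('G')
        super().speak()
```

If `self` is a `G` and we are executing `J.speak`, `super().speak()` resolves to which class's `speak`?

H

L[G] = G + merge(L[A], L[J], [A J])
  take A:  [A B C D object] + [J H C object] + [A J]
  take B:  [B C D object] + [J H C object] + [J]
  take J:  [C D object] + [J H C object] + [J]
  take H:  [C D object] + [H C object]
  take C:  [C D object] + [C object]
  take D:  [D object] + [object]
  take object:  [object] + [object]
MRO: G A B J H C D object
super() in J.speak on a G instance goes to the class after J in G's MRO: H.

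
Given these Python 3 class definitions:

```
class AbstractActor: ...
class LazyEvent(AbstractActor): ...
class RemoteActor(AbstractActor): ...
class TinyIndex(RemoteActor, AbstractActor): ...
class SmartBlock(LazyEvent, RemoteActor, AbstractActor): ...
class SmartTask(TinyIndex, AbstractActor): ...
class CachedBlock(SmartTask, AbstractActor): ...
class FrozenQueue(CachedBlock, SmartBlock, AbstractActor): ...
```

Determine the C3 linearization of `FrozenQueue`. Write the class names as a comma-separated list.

FrozenQueue, CachedBlock, SmartTask, TinyIndex, SmartBlock, LazyEvent, RemoteActor, AbstractActor, object

L[FrozenQueue] = FrozenQueue + merge(L[CachedBlock], L[SmartBlock], L[AbstractActor], [CachedBlock SmartBlock AbstractActor])
  take CachedBlock:  [CachedBlock SmartTask TinyIndex RemoteActor AbstractActor object] + [SmartBlock LazyEvent RemoteActor AbstractActor object] + [AbstractActor object] + [CachedBlock SmartBlock AbstractActor]
  take SmartTask:  [SmartTask TinyIndex RemoteActor AbstractActor object] + [SmartBlock LazyEvent RemoteActor AbstractActor object] + [AbstractActor object] + [SmartBlock AbstractActor]
  take TinyIndex:  [TinyIndex RemoteActor AbstractActor object] + [SmartBlock LazyEvent RemoteActor AbstractActor object] + [AbstractActor object] + [SmartBlock AbstractActor]
  take SmartBlock:  [RemoteActor AbstractActor object] + [SmartBlock LazyEvent RemoteActor AbstractActor object] + [AbstractActor object] + [SmartBlock AbstractActor]
  take LazyEvent:  [RemoteActor AbstractActor object] + [LazyEvent RemoteActor AbstractActor object] + [AbstractActor object] + [AbstractActor]
  take RemoteActor:  [RemoteActor AbstractActor object] + [RemoteActor AbstractActor object] + [AbstractActor object] + [AbstractActor]
  take AbstractActor:  [AbstractActor object] + [AbstractActor object] + [AbstractActor object] + [AbstractActor]
  take object:  [object] + [object] + [object]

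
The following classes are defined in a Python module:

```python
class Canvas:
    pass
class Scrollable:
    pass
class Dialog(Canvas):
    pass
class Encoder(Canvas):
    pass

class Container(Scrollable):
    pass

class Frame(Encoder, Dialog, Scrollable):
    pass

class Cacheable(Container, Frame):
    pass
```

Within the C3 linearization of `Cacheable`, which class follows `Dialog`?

Canvas

L[Cacheable] = Cacheable + merge(L[Container], L[Frame], [Container Frame])
  take Container:  [Container Scrollable object] + [Frame Encoder Dialog Canvas Scrollable object] + [Container Frame]
  take Frame:  [Scrollable object] + [Frame Encoder Dialog Canvas Scrollable object] + [Frame]
  take Encoder:  [Scrollable object] + [Encoder Dialog Canvas Scrollable object]
  take Dialog:  [Scrollable object] + [Dialog Canvas Scrollable object]
  take Canvas:  [Scrollable object] + [Canvas Scrollable object]
  take Scrollable:  [Scrollable object] + [Scrollable object]
  take object:  [object] + [object]
MRO: Cacheable Container Frame Encoder Dialog Canvas Scrollable object
Dialog is at position 4; next is Canvas.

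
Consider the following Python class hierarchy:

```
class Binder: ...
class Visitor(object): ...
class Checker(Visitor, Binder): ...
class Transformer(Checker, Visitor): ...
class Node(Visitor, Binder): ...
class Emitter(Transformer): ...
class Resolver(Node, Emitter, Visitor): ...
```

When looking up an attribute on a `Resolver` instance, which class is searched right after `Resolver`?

Node

L[Resolver] = Resolver + merge(L[Node], L[Emitter], L[Visitor], [Node Emitter Visitor])
  take Node:  [Node Visitor Binder object] + [Emitter Transformer Checker Visitor Binder object] + [Visitor object] + [Node Emitter Visitor]
  take Emitter:  [Visitor Binder object] + [Emitter Transformer Checker Visitor Binder object] + [Visitor object] + [Emitter Visitor]
  take Transformer:  [Visitor Binder object] + [Transformer Checker Visitor Binder object] + [Visitor object] + [Visitor]
  take Checker:  [Visitor Binder object] + [Checker Visitor Binder object] + [Visitor object] + [Visitor]
  take Visitor:  [Visitor Binder object] + [Visitor Binder object] + [Visitor object] + [Visitor]
  take Binder:  [Binder object] + [Binder object] + [object]
  take object:  [object] + [object] + [object]
MRO: Resolver Node Emitter Transformer Checker Visitor Binder object
Resolver is at position 0; next is Node.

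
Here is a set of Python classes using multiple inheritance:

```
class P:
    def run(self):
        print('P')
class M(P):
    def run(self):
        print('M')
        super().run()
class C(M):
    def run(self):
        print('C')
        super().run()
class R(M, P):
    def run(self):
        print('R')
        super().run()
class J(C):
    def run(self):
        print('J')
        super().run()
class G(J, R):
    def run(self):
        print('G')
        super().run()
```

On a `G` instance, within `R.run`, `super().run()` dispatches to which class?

L[G] = G + merge(L[J], L[R], [J R])
  take J:  [J C M P object] + [R M P object] + [J R]
  take C:  [C M P object] + [R M P object] + [R]
  take R:  [M P object] + [R M P object] + [R]
  take M:  [M P object] + [M P object]
  take P:  [P object] + [P object]
  take object:  [object] + [object]
MRO: G J C R M P object
super() in R.run on a G instance goes to the class after R in G's MRO: M.

M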